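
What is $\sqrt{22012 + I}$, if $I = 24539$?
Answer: $\sqrt{46551} \approx 215.76$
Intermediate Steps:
$\sqrt{22012 + I} = \sqrt{22012 + 24539} = \sqrt{46551}$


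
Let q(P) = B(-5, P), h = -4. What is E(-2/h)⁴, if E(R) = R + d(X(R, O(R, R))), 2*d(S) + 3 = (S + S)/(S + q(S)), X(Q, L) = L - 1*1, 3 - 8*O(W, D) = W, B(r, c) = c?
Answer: 1/16 ≈ 0.062500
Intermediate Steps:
O(W, D) = 3/8 - W/8
q(P) = P
X(Q, L) = -1 + L (X(Q, L) = L - 1 = -1 + L)
d(S) = -1 (d(S) = -3/2 + ((S + S)/(S + S))/2 = -3/2 + ((2*S)/((2*S)))/2 = -3/2 + ((2*S)*(1/(2*S)))/2 = -3/2 + (½)*1 = -3/2 + ½ = -1)
E(R) = -1 + R (E(R) = R - 1 = -1 + R)
E(-2/h)⁴ = (-1 - 2/(-4))⁴ = (-1 - 2*(-¼))⁴ = (-1 + ½)⁴ = (-½)⁴ = 1/16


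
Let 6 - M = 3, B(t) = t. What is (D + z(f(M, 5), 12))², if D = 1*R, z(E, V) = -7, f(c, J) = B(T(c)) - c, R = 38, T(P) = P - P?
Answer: 961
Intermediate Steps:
T(P) = 0
M = 3 (M = 6 - 1*3 = 6 - 3 = 3)
f(c, J) = -c (f(c, J) = 0 - c = -c)
D = 38 (D = 1*38 = 38)
(D + z(f(M, 5), 12))² = (38 - 7)² = 31² = 961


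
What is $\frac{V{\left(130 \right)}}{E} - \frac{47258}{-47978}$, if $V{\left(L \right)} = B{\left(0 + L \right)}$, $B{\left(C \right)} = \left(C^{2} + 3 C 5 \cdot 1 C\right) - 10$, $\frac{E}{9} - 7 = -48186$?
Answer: $\frac{1253136203}{3467298093} \approx 0.36142$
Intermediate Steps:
$E = -433611$ ($E = 63 + 9 \left(-48186\right) = 63 - 433674 = -433611$)
$B{\left(C \right)} = -10 + 16 C^{2}$ ($B{\left(C \right)} = \left(C^{2} + 3 \cdot 5 C 1 C\right) - 10 = \left(C^{2} + 15 C 1 C\right) - 10 = \left(C^{2} + 15 C C\right) - 10 = \left(C^{2} + 15 C^{2}\right) - 10 = 16 C^{2} - 10 = -10 + 16 C^{2}$)
$V{\left(L \right)} = -10 + 16 L^{2}$ ($V{\left(L \right)} = -10 + 16 \left(0 + L\right)^{2} = -10 + 16 L^{2}$)
$\frac{V{\left(130 \right)}}{E} - \frac{47258}{-47978} = \frac{-10 + 16 \cdot 130^{2}}{-433611} - \frac{47258}{-47978} = \left(-10 + 16 \cdot 16900\right) \left(- \frac{1}{433611}\right) - - \frac{23629}{23989} = \left(-10 + 270400\right) \left(- \frac{1}{433611}\right) + \frac{23629}{23989} = 270390 \left(- \frac{1}{433611}\right) + \frac{23629}{23989} = - \frac{90130}{144537} + \frac{23629}{23989} = \frac{1253136203}{3467298093}$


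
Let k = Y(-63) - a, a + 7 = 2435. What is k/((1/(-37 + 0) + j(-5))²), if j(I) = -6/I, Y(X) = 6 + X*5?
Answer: -13381975/6727 ≈ -1989.3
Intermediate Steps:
Y(X) = 6 + 5*X
a = 2428 (a = -7 + 2435 = 2428)
k = -2737 (k = (6 + 5*(-63)) - 1*2428 = (6 - 315) - 2428 = -309 - 2428 = -2737)
k/((1/(-37 + 0) + j(-5))²) = -2737/(1/(-37 + 0) - 6/(-5))² = -2737/(1/(-37) - 6*(-⅕))² = -2737/(-1/37 + 6/5)² = -2737/((217/185)²) = -2737/47089/34225 = -2737*34225/47089 = -13381975/6727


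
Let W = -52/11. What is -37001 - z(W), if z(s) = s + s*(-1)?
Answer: -37001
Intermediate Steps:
W = -52/11 (W = -52*1/11 = -52/11 ≈ -4.7273)
z(s) = 0 (z(s) = s - s = 0)
-37001 - z(W) = -37001 - 1*0 = -37001 + 0 = -37001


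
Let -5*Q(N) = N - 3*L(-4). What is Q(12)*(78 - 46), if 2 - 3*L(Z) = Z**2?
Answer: -832/5 ≈ -166.40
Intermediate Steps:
L(Z) = 2/3 - Z**2/3
Q(N) = -14/5 - N/5 (Q(N) = -(N - 3*(2/3 - 1/3*(-4)**2))/5 = -(N - 3*(2/3 - 1/3*16))/5 = -(N - 3*(2/3 - 16/3))/5 = -(N - 3*(-14/3))/5 = -(N + 14)/5 = -(14 + N)/5 = -14/5 - N/5)
Q(12)*(78 - 46) = (-14/5 - 1/5*12)*(78 - 46) = (-14/5 - 12/5)*32 = -26/5*32 = -832/5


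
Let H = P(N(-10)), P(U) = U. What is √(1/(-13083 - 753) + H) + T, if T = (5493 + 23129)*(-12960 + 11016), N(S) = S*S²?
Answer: -55641168 + I*√47858727459/6918 ≈ -5.5641e+7 + 31.623*I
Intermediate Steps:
N(S) = S³
H = -1000 (H = (-10)³ = -1000)
T = -55641168 (T = 28622*(-1944) = -55641168)
√(1/(-13083 - 753) + H) + T = √(1/(-13083 - 753) - 1000) - 55641168 = √(1/(-13836) - 1000) - 55641168 = √(-1/13836 - 1000) - 55641168 = √(-13836001/13836) - 55641168 = I*√47858727459/6918 - 55641168 = -55641168 + I*√47858727459/6918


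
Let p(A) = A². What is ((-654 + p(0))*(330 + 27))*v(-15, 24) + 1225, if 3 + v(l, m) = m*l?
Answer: 84753739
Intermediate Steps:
v(l, m) = -3 + l*m (v(l, m) = -3 + m*l = -3 + l*m)
((-654 + p(0))*(330 + 27))*v(-15, 24) + 1225 = ((-654 + 0²)*(330 + 27))*(-3 - 15*24) + 1225 = ((-654 + 0)*357)*(-3 - 360) + 1225 = -654*357*(-363) + 1225 = -233478*(-363) + 1225 = 84752514 + 1225 = 84753739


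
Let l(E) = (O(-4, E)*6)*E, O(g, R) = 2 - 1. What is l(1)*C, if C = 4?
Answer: 24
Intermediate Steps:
O(g, R) = 1
l(E) = 6*E (l(E) = (1*6)*E = 6*E)
l(1)*C = (6*1)*4 = 6*4 = 24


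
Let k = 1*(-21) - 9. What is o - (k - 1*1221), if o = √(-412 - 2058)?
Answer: 1251 + I*√2470 ≈ 1251.0 + 49.699*I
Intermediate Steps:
o = I*√2470 (o = √(-2470) = I*√2470 ≈ 49.699*I)
k = -30 (k = -21 - 9 = -30)
o - (k - 1*1221) = I*√2470 - (-30 - 1*1221) = I*√2470 - (-30 - 1221) = I*√2470 - 1*(-1251) = I*√2470 + 1251 = 1251 + I*√2470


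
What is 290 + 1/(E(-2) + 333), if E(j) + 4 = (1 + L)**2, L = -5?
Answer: 100051/345 ≈ 290.00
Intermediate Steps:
E(j) = 12 (E(j) = -4 + (1 - 5)**2 = -4 + (-4)**2 = -4 + 16 = 12)
290 + 1/(E(-2) + 333) = 290 + 1/(12 + 333) = 290 + 1/345 = 100051/345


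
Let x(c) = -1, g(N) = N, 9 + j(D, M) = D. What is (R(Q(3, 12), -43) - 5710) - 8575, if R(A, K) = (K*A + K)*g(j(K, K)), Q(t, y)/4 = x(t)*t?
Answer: -38881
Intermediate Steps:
j(D, M) = -9 + D
Q(t, y) = -4*t (Q(t, y) = 4*(-t) = -4*t)
R(A, K) = (-9 + K)*(K + A*K) (R(A, K) = (K*A + K)*(-9 + K) = (A*K + K)*(-9 + K) = (K + A*K)*(-9 + K) = (-9 + K)*(K + A*K))
(R(Q(3, 12), -43) - 5710) - 8575 = (-43*(1 - 4*3)*(-9 - 43) - 5710) - 8575 = (-43*(1 - 12)*(-52) - 5710) - 8575 = (-43*(-11)*(-52) - 5710) - 8575 = (-24596 - 5710) - 8575 = -30306 - 8575 = -38881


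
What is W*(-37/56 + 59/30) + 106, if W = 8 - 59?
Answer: 11031/280 ≈ 39.396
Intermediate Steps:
W = -51
W*(-37/56 + 59/30) + 106 = -51*(-37/56 + 59/30) + 106 = -51*1097/840 + 106 = -18649/280 + 106 = 11031/280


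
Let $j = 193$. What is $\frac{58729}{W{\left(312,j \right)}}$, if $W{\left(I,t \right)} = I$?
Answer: $\frac{58729}{312} \approx 188.23$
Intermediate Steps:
$\frac{58729}{W{\left(312,j \right)}} = \frac{58729}{312}$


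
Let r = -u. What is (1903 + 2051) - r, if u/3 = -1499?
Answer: -543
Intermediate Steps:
u = -4497 (u = 3*(-1499) = -4497)
r = 4497 (r = -1*(-4497) = 4497)
(1903 + 2051) - r = (1903 + 2051) - 1*4497 = 3954 - 4497 = -543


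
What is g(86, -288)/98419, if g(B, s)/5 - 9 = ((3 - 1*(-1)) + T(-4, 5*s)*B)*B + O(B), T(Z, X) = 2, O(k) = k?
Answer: 76155/98419 ≈ 0.77378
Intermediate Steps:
g(B, s) = 45 + 5*B + 5*B*(4 + 2*B) (g(B, s) = 45 + 5*(((3 - 1*(-1)) + 2*B)*B + B) = 45 + 5*(((3 + 1) + 2*B)*B + B) = 45 + 5*((4 + 2*B)*B + B) = 45 + 5*(B*(4 + 2*B) + B) = 45 + 5*(B + B*(4 + 2*B)) = 45 + (5*B + 5*B*(4 + 2*B)) = 45 + 5*B + 5*B*(4 + 2*B))
g(86, -288)/98419 = (45 + 10*86**2 + 25*86)/98419 = (45 + 10*7396 + 2150)*(1/98419) = (45 + 73960 + 2150)*(1/98419) = 76155*(1/98419) = 76155/98419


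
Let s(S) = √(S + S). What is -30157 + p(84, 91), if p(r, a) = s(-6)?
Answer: -30157 + 2*I*√3 ≈ -30157.0 + 3.4641*I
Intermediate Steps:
s(S) = √2*√S (s(S) = √(2*S) = √2*√S)
p(r, a) = 2*I*√3 (p(r, a) = √2*√(-6) = √2*(I*√6) = 2*I*√3)
-30157 + p(84, 91) = -30157 + 2*I*√3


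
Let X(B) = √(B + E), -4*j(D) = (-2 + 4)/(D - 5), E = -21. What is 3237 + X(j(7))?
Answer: 3237 + I*√85/2 ≈ 3237.0 + 4.6098*I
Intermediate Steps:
j(D) = -1/(2*(-5 + D)) (j(D) = -(-2 + 4)/(4*(D - 5)) = -1/(2*(-5 + D)))
X(B) = √(-21 + B) (X(B) = √(B - 21) = √(-21 + B))
3237 + X(j(7)) = 3237 + √(-21 - 1/(-10 + 2*7)) = 3237 + √(-21 - 1/(-10 + 14)) = 3237 + √(-21 - 1/4) = 3237 + √(-21 - 1*¼) = 3237 + √(-21 - ¼) = 3237 + √(-85/4) = 3237 + I*√85/2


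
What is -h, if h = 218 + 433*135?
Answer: -58673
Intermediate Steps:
h = 58673 (h = 218 + 58455 = 58673)
-h = -1*58673 = -58673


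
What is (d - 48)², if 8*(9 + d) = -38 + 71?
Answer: 178929/64 ≈ 2795.8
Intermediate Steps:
d = -39/8 (d = -9 + (-38 + 71)/8 = -9 + (⅛)*33 = -9 + 33/8 = -39/8 ≈ -4.8750)
(d - 48)² = (-39/8 - 48)² = (-423/8)² = 178929/64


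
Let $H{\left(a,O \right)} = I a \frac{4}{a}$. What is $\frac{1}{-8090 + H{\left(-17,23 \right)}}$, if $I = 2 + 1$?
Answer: $- \frac{1}{8078} \approx -0.00012379$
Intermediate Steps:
$I = 3$
$H{\left(a,O \right)} = 12$ ($H{\left(a,O \right)} = 3 a \frac{4}{a} = 12$)
$\frac{1}{-8090 + H{\left(-17,23 \right)}} = \frac{1}{-8090 + 12} = \frac{1}{-8078} = - \frac{1}{8078}$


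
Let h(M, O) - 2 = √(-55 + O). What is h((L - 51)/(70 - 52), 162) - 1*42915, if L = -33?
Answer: -42913 + √107 ≈ -42903.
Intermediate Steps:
h(M, O) = 2 + √(-55 + O)
h((L - 51)/(70 - 52), 162) - 1*42915 = (2 + √(-55 + 162)) - 1*42915 = (2 + √107) - 42915 = -42913 + √107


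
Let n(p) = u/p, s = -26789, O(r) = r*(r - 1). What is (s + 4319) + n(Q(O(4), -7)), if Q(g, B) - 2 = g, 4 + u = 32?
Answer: -22468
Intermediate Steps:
u = 28 (u = -4 + 32 = 28)
O(r) = r*(-1 + r)
Q(g, B) = 2 + g
n(p) = 28/p
(s + 4319) + n(Q(O(4), -7)) = (-26789 + 4319) + 28/(2 + 4*(-1 + 4)) = -22470 + 28/(2 + 4*3) = -22470 + 28/(2 + 12) = -22470 + 28/14 = -22470 + 28*(1/14) = -22470 + 2 = -22468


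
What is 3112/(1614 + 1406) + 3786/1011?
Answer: 1214996/254435 ≈ 4.7753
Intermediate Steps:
3112/(1614 + 1406) + 3786/1011 = 3112/3020 + 3786*(1/1011) = 3112*(1/3020) + 1262/337 = 778/755 + 1262/337 = 1214996/254435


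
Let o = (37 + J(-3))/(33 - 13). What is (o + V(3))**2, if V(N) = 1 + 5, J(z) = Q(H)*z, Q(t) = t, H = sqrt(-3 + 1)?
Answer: 24631/400 - 471*I*sqrt(2)/200 ≈ 61.578 - 3.3305*I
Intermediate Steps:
H = I*sqrt(2) (H = sqrt(-2) = I*sqrt(2) ≈ 1.4142*I)
J(z) = I*z*sqrt(2) (J(z) = (I*sqrt(2))*z = I*z*sqrt(2))
o = 37/20 - 3*I*sqrt(2)/20 (o = (37 + I*(-3)*sqrt(2))/(33 - 13) = (37 - 3*I*sqrt(2))/20 = (37 - 3*I*sqrt(2))*(1/20) = 37/20 - 3*I*sqrt(2)/20 ≈ 1.85 - 0.21213*I)
V(N) = 6
(o + V(3))**2 = ((37/20 - 3*I*sqrt(2)/20) + 6)**2 = (157/20 - 3*I*sqrt(2)/20)**2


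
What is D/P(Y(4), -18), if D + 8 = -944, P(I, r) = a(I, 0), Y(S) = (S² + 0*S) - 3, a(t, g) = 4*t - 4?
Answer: -119/6 ≈ -19.833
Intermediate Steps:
a(t, g) = -4 + 4*t
Y(S) = -3 + S² (Y(S) = (S² + 0) - 3 = S² - 3 = -3 + S²)
P(I, r) = -4 + 4*I
D = -952 (D = -8 - 944 = -952)
D/P(Y(4), -18) = -952/(-4 + 4*(-3 + 4²)) = -952/(-4 + 4*(-3 + 16)) = -952/(-4 + 4*13) = -952/(-4 + 52) = -952/48 = -952*1/48 = -119/6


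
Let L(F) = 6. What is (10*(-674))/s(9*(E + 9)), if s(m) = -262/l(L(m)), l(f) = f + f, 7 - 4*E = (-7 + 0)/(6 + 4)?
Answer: 40440/131 ≈ 308.70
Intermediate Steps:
E = 77/40 (E = 7/4 - (-7 + 0)/(4*(6 + 4)) = 7/4 - (-7)/(4*10) = 7/4 - ¼*(-7/10) = 7/4 + 7/40 = 77/40 ≈ 1.9250)
l(f) = 2*f
s(m) = -131/6 (s(m) = -262/(2*6) = -262/12 = -262*1/12 = -131/6)
(10*(-674))/s(9*(E + 9)) = (10*(-674))/(-131/6) = -6740*(-6/131) = 40440/131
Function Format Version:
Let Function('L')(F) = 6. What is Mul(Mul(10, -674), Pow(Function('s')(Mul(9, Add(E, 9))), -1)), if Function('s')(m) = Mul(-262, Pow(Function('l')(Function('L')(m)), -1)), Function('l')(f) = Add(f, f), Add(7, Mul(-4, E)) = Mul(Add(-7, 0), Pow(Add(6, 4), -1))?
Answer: Rational(40440, 131) ≈ 308.70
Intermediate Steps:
E = Rational(77, 40) (E = Add(Rational(7, 4), Mul(Rational(-1, 4), Mul(Add(-7, 0), Pow(Add(6, 4), -1)))) = Add(Rational(7, 4), Mul(Rational(-1, 4), Mul(-7, Pow(10, -1)))) = Add(Rational(7, 4), Mul(Rational(-1, 4), Mul(-7, Rational(1, 10)))) = Add(Rational(7, 4), Mul(Rational(-1, 4), Rational(-7, 10))) = Add(Rational(7, 4), Rational(7, 40)) = Rational(77, 40) ≈ 1.9250)
Function('l')(f) = Mul(2, f)
Function('s')(m) = Rational(-131, 6) (Function('s')(m) = Mul(-262, Pow(Mul(2, 6), -1)) = Mul(-262, Pow(12, -1)) = Mul(-262, Rational(1, 12)) = Rational(-131, 6))
Mul(Mul(10, -674), Pow(Function('s')(Mul(9, Add(E, 9))), -1)) = Mul(Mul(10, -674), Pow(Rational(-131, 6), -1)) = Mul(-6740, Rational(-6, 131)) = Rational(40440, 131)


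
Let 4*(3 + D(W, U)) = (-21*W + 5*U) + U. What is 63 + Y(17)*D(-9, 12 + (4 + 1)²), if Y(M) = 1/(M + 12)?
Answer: 7707/116 ≈ 66.440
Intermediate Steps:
Y(M) = 1/(12 + M)
D(W, U) = -3 - 21*W/4 + 3*U/2 (D(W, U) = -3 + ((-21*W + 5*U) + U)/4 = -3 + (-21*W + 6*U)/4 = -3 + (-21*W/4 + 3*U/2) = -3 - 21*W/4 + 3*U/2)
63 + Y(17)*D(-9, 12 + (4 + 1)²) = 63 + (-3 - 21/4*(-9) + 3*(12 + (4 + 1)²)/2)/(12 + 17) = 63 + (-3 + 189/4 + 3*(12 + 5²)/2)/29 = 63 + (-3 + 189/4 + 3*(12 + 25)/2)/29 = 63 + (-3 + 189/4 + (3/2)*37)/29 = 63 + (-3 + 189/4 + 111/2)/29 = 63 + (1/29)*(399/4) = 63 + 399/116 = 7707/116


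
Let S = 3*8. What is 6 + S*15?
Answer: 366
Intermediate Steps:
S = 24
6 + S*15 = 6 + 24*15 = 6 + 360 = 366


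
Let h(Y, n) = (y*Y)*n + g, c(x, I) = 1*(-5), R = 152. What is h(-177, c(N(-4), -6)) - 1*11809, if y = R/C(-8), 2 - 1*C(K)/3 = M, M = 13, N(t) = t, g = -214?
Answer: -177093/11 ≈ -16099.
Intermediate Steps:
C(K) = -33 (C(K) = 6 - 3*13 = 6 - 39 = -33)
c(x, I) = -5
y = -152/33 (y = 152/(-33) = 152*(-1/33) = -152/33 ≈ -4.6061)
h(Y, n) = -214 - 152*Y*n/33 (h(Y, n) = (-152*Y/33)*n - 214 = -152*Y*n/33 - 214 = -214 - 152*Y*n/33)
h(-177, c(N(-4), -6)) - 1*11809 = (-214 - 152/33*(-177)*(-5)) - 1*11809 = (-214 - 44840/11) - 11809 = -47194/11 - 11809 = -177093/11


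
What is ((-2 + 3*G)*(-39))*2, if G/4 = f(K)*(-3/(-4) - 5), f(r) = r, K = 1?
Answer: 4134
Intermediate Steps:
G = -17 (G = 4*(1*(-3/(-4) - 5)) = 4*(1*(-3*(-¼) - 5)) = 4*(1*(¾ - 5)) = 4*(1*(-17/4)) = 4*(-17/4) = -17)
((-2 + 3*G)*(-39))*2 = ((-2 + 3*(-17))*(-39))*2 = ((-2 - 51)*(-39))*2 = -53*(-39)*2 = 2067*2 = 4134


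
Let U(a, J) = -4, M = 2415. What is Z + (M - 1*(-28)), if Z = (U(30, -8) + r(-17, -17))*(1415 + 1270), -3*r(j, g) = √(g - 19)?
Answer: -8297 - 5370*I ≈ -8297.0 - 5370.0*I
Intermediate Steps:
r(j, g) = -√(-19 + g)/3 (r(j, g) = -√(g - 19)/3 = -√(-19 + g)/3)
Z = -10740 - 5370*I (Z = (-4 - √(-19 - 17)/3)*(1415 + 1270) = (-4 - 2*I)*2685 = -10740 - 5370*I ≈ -10740.0 - 5370.0*I)
Z + (M - 1*(-28)) = (-10740 - 5370*I) + (2415 - 1*(-28)) = (-10740 - 5370*I) + (2415 + 28) = (-10740 - 5370*I) + 2443 = -8297 - 5370*I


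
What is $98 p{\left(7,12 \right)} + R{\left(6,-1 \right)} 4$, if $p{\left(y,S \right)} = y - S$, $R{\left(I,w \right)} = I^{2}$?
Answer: $-346$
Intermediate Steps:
$98 p{\left(7,12 \right)} + R{\left(6,-1 \right)} 4 = 98 \left(7 - 12\right) + 6^{2} \cdot 4 = 98 \left(7 - 12\right) + 36 \cdot 4 = 98 \left(-5\right) + 144 = -490 + 144 = -346$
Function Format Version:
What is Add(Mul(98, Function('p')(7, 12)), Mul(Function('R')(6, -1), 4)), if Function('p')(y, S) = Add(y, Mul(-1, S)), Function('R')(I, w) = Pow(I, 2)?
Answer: -346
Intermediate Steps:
Add(Mul(98, Function('p')(7, 12)), Mul(Function('R')(6, -1), 4)) = Add(Mul(98, Add(7, Mul(-1, 12))), Mul(Pow(6, 2), 4)) = Add(Mul(98, Add(7, -12)), Mul(36, 4)) = Add(Mul(98, -5), 144) = Add(-490, 144) = -346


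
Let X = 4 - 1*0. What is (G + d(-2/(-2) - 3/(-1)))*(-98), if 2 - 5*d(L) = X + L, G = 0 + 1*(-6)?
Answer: 3528/5 ≈ 705.60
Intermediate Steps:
G = -6 (G = 0 - 6 = -6)
X = 4 (X = 4 + 0 = 4)
d(L) = -⅖ - L/5 (d(L) = ⅖ - (4 + L)/5 = ⅖ + (-⅘ - L/5) = -⅖ - L/5)
(G + d(-2/(-2) - 3/(-1)))*(-98) = (-6 + (-⅖ - (-2/(-2) - 3/(-1))/5))*(-98) = (-6 + (-⅖ - (-2*(-½) - 3*(-1))/5))*(-98) = (-6 + (-⅖ - (1 + 3)/5))*(-98) = (-6 + (-⅖ - ⅕*4))*(-98) = (-6 + (-⅖ - ⅘))*(-98) = (-6 - 6/5)*(-98) = -36/5*(-98) = 3528/5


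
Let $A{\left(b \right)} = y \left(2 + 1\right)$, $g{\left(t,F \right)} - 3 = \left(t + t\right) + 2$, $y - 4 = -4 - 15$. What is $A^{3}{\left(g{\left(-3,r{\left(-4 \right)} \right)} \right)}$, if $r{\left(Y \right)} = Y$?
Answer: $-91125$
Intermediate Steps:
$y = -15$ ($y = 4 - 19 = -15$)
$g{\left(t,F \right)} = 5 + 2 t$ ($g{\left(t,F \right)} = 3 + \left(\left(t + t\right) + 2\right) = 3 + \left(2 t + 2\right) = 3 + \left(2 + 2 t\right) = 5 + 2 t$)
$A{\left(b \right)} = -45$ ($A{\left(b \right)} = - 15 \left(2 + 1\right) = \left(-15\right) 3 = -45$)
$A^{3}{\left(g{\left(-3,r{\left(-4 \right)} \right)} \right)} = \left(-45\right)^{3} = -91125$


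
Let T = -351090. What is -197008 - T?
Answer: 154082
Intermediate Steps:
-197008 - T = -197008 - 1*(-351090) = -197008 + 351090 = 154082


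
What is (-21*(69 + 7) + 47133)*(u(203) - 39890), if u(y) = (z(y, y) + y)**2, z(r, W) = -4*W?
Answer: 15072337167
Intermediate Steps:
u(y) = 9*y**2 (u(y) = (-4*y + y)**2 = (-3*y)**2 = 9*y**2)
(-21*(69 + 7) + 47133)*(u(203) - 39890) = (-21*(69 + 7) + 47133)*(9*203**2 - 39890) = (-21*76 + 47133)*(9*41209 - 39890) = (-1596 + 47133)*(370881 - 39890) = 45537*330991 = 15072337167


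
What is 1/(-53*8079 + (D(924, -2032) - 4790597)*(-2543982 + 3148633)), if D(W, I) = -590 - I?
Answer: -1/2895767788092 ≈ -3.4533e-13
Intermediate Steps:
1/(-53*8079 + (D(924, -2032) - 4790597)*(-2543982 + 3148633)) = 1/(-53*8079 + ((-590 - 1*(-2032)) - 4790597)*(-2543982 + 3148633)) = 1/(-428187 + ((-590 + 2032) - 4790597)*604651) = 1/(-428187 + (1442 - 4790597)*604651) = 1/(-428187 - 4789155*604651) = 1/(-428187 - 2895767359905) = 1/(-2895767788092) = -1/2895767788092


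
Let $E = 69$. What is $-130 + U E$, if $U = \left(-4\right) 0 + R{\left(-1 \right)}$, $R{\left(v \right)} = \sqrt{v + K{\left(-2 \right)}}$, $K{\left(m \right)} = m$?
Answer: $-130 + 69 i \sqrt{3} \approx -130.0 + 119.51 i$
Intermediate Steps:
$R{\left(v \right)} = \sqrt{-2 + v}$ ($R{\left(v \right)} = \sqrt{v - 2} = \sqrt{-2 + v}$)
$U = i \sqrt{3}$ ($U = \left(-4\right) 0 + \sqrt{-2 - 1} = 0 + \sqrt{-3} = 0 + i \sqrt{3} = i \sqrt{3} \approx 1.732 i$)
$-130 + U E = -130 + i \sqrt{3} \cdot 69 = -130 + 69 i \sqrt{3}$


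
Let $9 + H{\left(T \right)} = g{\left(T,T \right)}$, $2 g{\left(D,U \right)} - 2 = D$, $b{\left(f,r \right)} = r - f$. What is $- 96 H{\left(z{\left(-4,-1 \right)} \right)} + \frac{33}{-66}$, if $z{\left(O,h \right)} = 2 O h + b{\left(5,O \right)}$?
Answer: $\frac{1631}{2} \approx 815.5$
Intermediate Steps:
$g{\left(D,U \right)} = 1 + \frac{D}{2}$
$z{\left(O,h \right)} = -5 + O + 2 O h$ ($z{\left(O,h \right)} = 2 O h + \left(O - 5\right) = 2 O h + \left(-5 + O\right) = -5 + O + 2 O h$)
$H{\left(T \right)} = -8 + \frac{T}{2}$ ($H{\left(T \right)} = -9 + \left(1 + \frac{T}{2}\right) = -8 + \frac{T}{2}$)
$- 96 H{\left(z{\left(-4,-1 \right)} \right)} + \frac{33}{-66} = - 96 \left(-8 + \frac{-5 - 4 + 2 \left(-4\right) \left(-1\right)}{2}\right) + \frac{33}{-66} = - 96 \left(-8 + \frac{-5 - 4 + 8}{2}\right) + 33 \left(- \frac{1}{66}\right) = - 96 \left(-8 + \frac{1}{2} \left(-1\right)\right) - \frac{1}{2} = - 96 \left(-8 - \frac{1}{2}\right) - \frac{1}{2} = \left(-96\right) \left(- \frac{17}{2}\right) - \frac{1}{2} = 816 - \frac{1}{2} = \frac{1631}{2}$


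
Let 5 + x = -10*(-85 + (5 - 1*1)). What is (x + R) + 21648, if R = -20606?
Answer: 1847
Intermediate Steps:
x = 805 (x = -5 - 10*(-85 + (5 - 1*1)) = -5 - 10*(-85 + (5 - 1)) = -5 - 10*(-85 + 4) = -5 - 10*(-81) = -5 + 810 = 805)
(x + R) + 21648 = (805 - 20606) + 21648 = -19801 + 21648 = 1847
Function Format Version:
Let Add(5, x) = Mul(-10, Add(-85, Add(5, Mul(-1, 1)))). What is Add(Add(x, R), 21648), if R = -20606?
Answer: 1847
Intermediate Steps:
x = 805 (x = Add(-5, Mul(-10, Add(-85, Add(5, Mul(-1, 1))))) = Add(-5, Mul(-10, Add(-85, Add(5, -1)))) = Add(-5, Mul(-10, Add(-85, 4))) = Add(-5, Mul(-10, -81)) = Add(-5, 810) = 805)
Add(Add(x, R), 21648) = Add(Add(805, -20606), 21648) = Add(-19801, 21648) = 1847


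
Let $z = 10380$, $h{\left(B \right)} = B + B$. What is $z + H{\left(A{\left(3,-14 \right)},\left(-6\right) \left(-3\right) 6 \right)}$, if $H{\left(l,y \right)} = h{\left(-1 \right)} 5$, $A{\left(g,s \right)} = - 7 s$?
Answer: $10370$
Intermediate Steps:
$h{\left(B \right)} = 2 B$
$H{\left(l,y \right)} = -10$ ($H{\left(l,y \right)} = 2 \left(-1\right) 5 = \left(-2\right) 5 = -10$)
$z + H{\left(A{\left(3,-14 \right)},\left(-6\right) \left(-3\right) 6 \right)} = 10380 - 10 = 10370$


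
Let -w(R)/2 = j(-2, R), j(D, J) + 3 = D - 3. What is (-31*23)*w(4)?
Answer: -11408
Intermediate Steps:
j(D, J) = -6 + D (j(D, J) = -3 + (D - 3) = -3 + (-3 + D) = -6 + D)
w(R) = 16 (w(R) = -2*(-6 - 2) = -2*(-8) = 16)
(-31*23)*w(4) = -31*23*16 = -713*16 = -11408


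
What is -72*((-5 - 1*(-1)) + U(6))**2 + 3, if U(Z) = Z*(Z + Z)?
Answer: -332925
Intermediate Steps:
U(Z) = 2*Z**2 (U(Z) = Z*(2*Z) = 2*Z**2)
-72*((-5 - 1*(-1)) + U(6))**2 + 3 = -72*((-5 - 1*(-1)) + 2*6**2)**2 + 3 = -72*((-5 + 1) + 2*36)**2 + 3 = -72*(-4 + 72)**2 + 3 = -72*68**2 + 3 = -72*4624 + 3 = -332928 + 3 = -332925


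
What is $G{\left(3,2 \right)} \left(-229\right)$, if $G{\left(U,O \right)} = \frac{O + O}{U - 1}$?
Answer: $-458$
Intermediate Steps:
$G{\left(U,O \right)} = \frac{2 O}{-1 + U}$
$G{\left(3,2 \right)} \left(-229\right) = 2 \cdot 2 \frac{1}{-1 + 3} \left(-229\right) = 2 \cdot 2 \cdot \frac{1}{2} \left(-229\right) = 2 \left(-229\right) = -458$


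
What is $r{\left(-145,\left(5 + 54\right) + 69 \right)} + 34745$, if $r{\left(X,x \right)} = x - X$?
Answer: $35018$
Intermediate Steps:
$r{\left(-145,\left(5 + 54\right) + 69 \right)} + 34745 = \left(\left(\left(5 + 54\right) + 69\right) - -145\right) + 34745 = \left(\left(59 + 69\right) + 145\right) + 34745 = \left(128 + 145\right) + 34745 = 273 + 34745 = 35018$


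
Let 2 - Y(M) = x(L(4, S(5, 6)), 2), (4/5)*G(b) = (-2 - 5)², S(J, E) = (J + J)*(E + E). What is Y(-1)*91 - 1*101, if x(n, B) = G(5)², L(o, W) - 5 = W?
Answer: -5460979/16 ≈ -3.4131e+5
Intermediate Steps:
S(J, E) = 4*E*J (S(J, E) = (2*J)*(2*E) = 4*E*J)
G(b) = 245/4 (G(b) = 5*(-2 - 5)²/4 = (5/4)*(-7)² = (5/4)*49 = 245/4)
L(o, W) = 5 + W
x(n, B) = 60025/16 (x(n, B) = (245/4)² = 60025/16)
Y(M) = -59993/16 (Y(M) = 2 - 1*60025/16 = 2 - 60025/16 = -59993/16)
Y(-1)*91 - 1*101 = -59993/16*91 - 1*101 = -5459363/16 - 101 = -5460979/16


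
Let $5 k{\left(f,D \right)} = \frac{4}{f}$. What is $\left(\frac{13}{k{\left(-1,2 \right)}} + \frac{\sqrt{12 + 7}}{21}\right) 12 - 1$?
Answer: $-196 + \frac{4 \sqrt{19}}{7} \approx -193.51$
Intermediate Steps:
$k{\left(f,D \right)} = \frac{4}{5 f}$ ($k{\left(f,D \right)} = \frac{4 \frac{1}{f}}{5} = \frac{4}{5 f}$)
$\left(\frac{13}{k{\left(-1,2 \right)}} + \frac{\sqrt{12 + 7}}{21}\right) 12 - 1 = \left(\frac{13}{\frac{4}{5} \frac{1}{-1}} + \frac{\sqrt{12 + 7}}{21}\right) 12 - 1 = \left(\frac{13}{\frac{4}{5} \left(-1\right)} + \sqrt{19} \cdot \frac{1}{21}\right) 12 - 1 = \left(\frac{13}{- \frac{4}{5}} + \frac{\sqrt{19}}{21}\right) 12 - 1 = \left(13 \left(- \frac{5}{4}\right) + \frac{\sqrt{19}}{21}\right) 12 - 1 = \left(- \frac{65}{4} + \frac{\sqrt{19}}{21}\right) 12 - 1 = \left(-195 + \frac{4 \sqrt{19}}{7}\right) - 1 = -196 + \frac{4 \sqrt{19}}{7}$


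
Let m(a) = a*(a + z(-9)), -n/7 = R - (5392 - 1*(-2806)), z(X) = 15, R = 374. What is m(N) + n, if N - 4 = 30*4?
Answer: 72004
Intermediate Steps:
n = 54768 (n = -7*(374 - (5392 - 1*(-2806))) = -7*(374 - (5392 + 2806)) = -7*(374 - 1*8198) = -7*(374 - 8198) = -7*(-7824) = 54768)
N = 124 (N = 4 + 30*4 = 4 + 120 = 124)
m(a) = a*(15 + a) (m(a) = a*(a + 15) = a*(15 + a))
m(N) + n = 124*(15 + 124) + 54768 = 124*139 + 54768 = 17236 + 54768 = 72004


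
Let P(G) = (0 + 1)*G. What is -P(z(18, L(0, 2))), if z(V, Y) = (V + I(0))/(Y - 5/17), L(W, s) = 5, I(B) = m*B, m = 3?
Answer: -153/40 ≈ -3.8250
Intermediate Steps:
I(B) = 3*B
z(V, Y) = V/(-5/17 + Y) (z(V, Y) = (V + 3*0)/(Y - 5/17) = (V + 0)/(Y - 5*1/17) = V/(Y - 5/17) = V/(-5/17 + Y))
P(G) = G (P(G) = 1*G = G)
-P(z(18, L(0, 2))) = -17*18/(-5 + 17*5) = -17*18/(-5 + 85) = -17*18/80 = -1*153/40 = -153/40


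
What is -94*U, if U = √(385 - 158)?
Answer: -94*√227 ≈ -1416.3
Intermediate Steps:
U = √227 ≈ 15.067
-94*U = -94*√227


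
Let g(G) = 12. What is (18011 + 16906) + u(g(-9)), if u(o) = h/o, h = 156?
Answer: 34930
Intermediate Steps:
u(o) = 156/o
(18011 + 16906) + u(g(-9)) = (18011 + 16906) + 156/12 = 34917 + 156*(1/12) = 34917 + 13 = 34930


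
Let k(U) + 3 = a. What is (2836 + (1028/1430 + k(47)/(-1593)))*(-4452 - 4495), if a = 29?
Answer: -28907667816304/1138995 ≈ -2.5380e+7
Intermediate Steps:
k(U) = 26 (k(U) = -3 + 29 = 26)
(2836 + (1028/1430 + k(47)/(-1593)))*(-4452 - 4495) = (2836 + (1028/1430 + 26/(-1593)))*(-4452 - 4495) = (2836 + (1028*(1/1430) + 26*(-1/1593)))*(-8947) = (2836 + (514/715 - 26/1593))*(-8947) = (2836 + 800212/1138995)*(-8947) = (3230990032/1138995)*(-8947) = -28907667816304/1138995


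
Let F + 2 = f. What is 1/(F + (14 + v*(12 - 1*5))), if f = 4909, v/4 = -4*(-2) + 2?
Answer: 1/5201 ≈ 0.00019227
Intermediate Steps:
v = 40 (v = 4*(-4*(-2) + 2) = 4*(8 + 2) = 4*10 = 40)
F = 4907 (F = -2 + 4909 = 4907)
1/(F + (14 + v*(12 - 1*5))) = 1/(4907 + (14 + 40*(12 - 1*5))) = 1/(4907 + (14 + 40*(12 - 5))) = 1/(4907 + (14 + 40*7)) = 1/(4907 + (14 + 280)) = 1/(4907 + 294) = 1/5201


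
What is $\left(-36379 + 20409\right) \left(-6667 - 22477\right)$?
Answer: $465429680$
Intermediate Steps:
$\left(-36379 + 20409\right) \left(-6667 - 22477\right) = \left(-15970\right) \left(-29144\right) = 465429680$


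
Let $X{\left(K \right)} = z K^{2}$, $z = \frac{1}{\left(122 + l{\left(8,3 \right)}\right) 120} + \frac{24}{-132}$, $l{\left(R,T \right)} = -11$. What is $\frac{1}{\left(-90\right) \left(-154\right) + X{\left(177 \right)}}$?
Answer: $\frac{16280}{132945251} \approx 0.00012246$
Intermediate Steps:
$z = - \frac{26629}{146520}$ ($z = \frac{1}{\left(122 - 11\right) 120} + \frac{24}{-132} = \frac{1}{111} \cdot \frac{1}{120} + 24 \left(- \frac{1}{132}\right) = \frac{1}{111} \cdot \frac{1}{120} - \frac{2}{11} = \frac{1}{13320} - \frac{2}{11} = - \frac{26629}{146520} \approx -0.18174$)
$X{\left(K \right)} = - \frac{26629 K^{2}}{146520}$
$\frac{1}{\left(-90\right) \left(-154\right) + X{\left(177 \right)}} = \frac{1}{\left(-90\right) \left(-154\right) - \frac{26629 \cdot 177^{2}}{146520}} = \frac{1}{13860 - \frac{92695549}{16280}} = \frac{1}{\frac{132945251}{16280}} = \frac{16280}{132945251}$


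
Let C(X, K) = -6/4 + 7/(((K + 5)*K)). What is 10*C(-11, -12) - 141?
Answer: -931/6 ≈ -155.17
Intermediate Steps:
C(X, K) = -3/2 + 7/(K*(5 + K)) (C(X, K) = -6*¼ + 7/(((5 + K)*K)) = -3/2 + 7/((K*(5 + K))) = -3/2 + 7*(1/(K*(5 + K))) = -3/2 + 7/(K*(5 + K)))
10*C(-11, -12) - 141 = 10*((½)*(14 - 15*(-12) - 3*(-12)²)/(-12*(5 - 12))) - 141 = 10*((½)*(-1/12)*(14 + 180 - 3*144)/(-7)) - 141 = 10*((½)*(-1/12)*(-⅐)*(14 + 180 - 432)) - 141 = 10*((½)*(-1/12)*(-⅐)*(-238)) - 141 = 10*(-17/12) - 141 = -85/6 - 141 = -931/6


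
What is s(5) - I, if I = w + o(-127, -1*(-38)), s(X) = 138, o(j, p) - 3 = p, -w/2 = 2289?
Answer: 4675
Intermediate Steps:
w = -4578 (w = -2*2289 = -4578)
o(j, p) = 3 + p
I = -4537 (I = -4578 + (3 - 1*(-38)) = -4578 + (3 + 38) = -4578 + 41 = -4537)
s(5) - I = 138 - 1*(-4537) = 138 + 4537 = 4675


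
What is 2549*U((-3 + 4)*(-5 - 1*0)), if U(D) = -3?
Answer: -7647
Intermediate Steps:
2549*U((-3 + 4)*(-5 - 1*0)) = 2549*(-3) = -7647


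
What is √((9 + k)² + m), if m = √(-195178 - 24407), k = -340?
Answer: √(109561 + I*√219585) ≈ 331.0 + 0.7079*I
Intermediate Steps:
m = I*√219585 (m = √(-219585) = I*√219585 ≈ 468.6*I)
√((9 + k)² + m) = √((9 - 340)² + I*√219585) = √((-331)² + I*√219585) = √(109561 + I*√219585)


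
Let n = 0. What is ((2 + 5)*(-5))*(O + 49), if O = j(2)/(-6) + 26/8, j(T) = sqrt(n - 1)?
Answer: -7315/4 + 35*I/6 ≈ -1828.8 + 5.8333*I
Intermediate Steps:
j(T) = I (j(T) = sqrt(0 - 1) = sqrt(-1) = I)
O = 13/4 - I/6 (O = I/(-6) + 26/8 = I*(-1/6) + 26*(1/8) = -I/6 + 13/4 = 13/4 - I/6 ≈ 3.25 - 0.16667*I)
((2 + 5)*(-5))*(O + 49) = ((2 + 5)*(-5))*((13/4 - I/6) + 49) = (7*(-5))*(209/4 - I/6) = -35*(209/4 - I/6) = -7315/4 + 35*I/6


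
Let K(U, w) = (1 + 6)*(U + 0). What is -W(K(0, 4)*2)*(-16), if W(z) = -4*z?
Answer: 0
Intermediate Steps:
K(U, w) = 7*U
-W(K(0, 4)*2)*(-16) = -(-4)*(7*0)*2*(-16) = -(-4)*0*2*(-16) = -(-4)*0*(-16) = -1*0*(-16) = 0*(-16) = 0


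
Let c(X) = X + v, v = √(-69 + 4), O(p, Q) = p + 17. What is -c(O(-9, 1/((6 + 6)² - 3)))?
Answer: -8 - I*√65 ≈ -8.0 - 8.0623*I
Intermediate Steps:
O(p, Q) = 17 + p
v = I*√65 (v = √(-65) = I*√65 ≈ 8.0623*I)
c(X) = X + I*√65
-c(O(-9, 1/((6 + 6)² - 3))) = -((17 - 9) + I*√65) = -(8 + I*√65) = -8 - I*√65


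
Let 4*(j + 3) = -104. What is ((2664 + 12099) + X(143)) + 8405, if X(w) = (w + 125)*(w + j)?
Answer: 53720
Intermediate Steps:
j = -29 (j = -3 + (¼)*(-104) = -3 - 26 = -29)
X(w) = (-29 + w)*(125 + w) (X(w) = (w + 125)*(w - 29) = (125 + w)*(-29 + w) = (-29 + w)*(125 + w))
((2664 + 12099) + X(143)) + 8405 = ((2664 + 12099) + (-3625 + 143² + 96*143)) + 8405 = (14763 + (-3625 + 20449 + 13728)) + 8405 = (14763 + 30552) + 8405 = 45315 + 8405 = 53720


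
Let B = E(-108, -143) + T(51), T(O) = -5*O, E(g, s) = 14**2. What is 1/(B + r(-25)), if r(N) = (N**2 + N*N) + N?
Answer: 1/1166 ≈ 0.00085763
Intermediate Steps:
E(g, s) = 196
r(N) = N + 2*N**2 (r(N) = (N**2 + N**2) + N = 2*N**2 + N = N + 2*N**2)
B = -59 (B = 196 - 5*51 = 196 - 255 = -59)
1/(B + r(-25)) = 1/(-59 - 25*(1 + 2*(-25))) = 1/(-59 - 25*(1 - 50)) = 1/(-59 - 25*(-49)) = 1/(-59 + 1225) = 1/1166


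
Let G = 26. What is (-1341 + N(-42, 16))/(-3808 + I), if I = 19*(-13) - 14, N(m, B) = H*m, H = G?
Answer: 2433/4069 ≈ 0.59794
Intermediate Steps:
H = 26
N(m, B) = 26*m
I = -261 (I = -247 - 14 = -261)
(-1341 + N(-42, 16))/(-3808 + I) = (-1341 + 26*(-42))/(-3808 - 261) = (-1341 - 1092)/(-4069) = -2433*(-1/4069) = 2433/4069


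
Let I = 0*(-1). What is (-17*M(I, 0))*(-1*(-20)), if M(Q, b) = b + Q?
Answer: 0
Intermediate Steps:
I = 0
M(Q, b) = Q + b
(-17*M(I, 0))*(-1*(-20)) = (-17*(0 + 0))*(-1*(-20)) = -17*0*20 = 0*20 = 0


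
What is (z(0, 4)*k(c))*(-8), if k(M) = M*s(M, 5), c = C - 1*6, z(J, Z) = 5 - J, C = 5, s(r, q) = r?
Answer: -40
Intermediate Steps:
c = -1 (c = 5 - 1*6 = 5 - 6 = -1)
k(M) = M² (k(M) = M*M = M²)
(z(0, 4)*k(c))*(-8) = ((5 - 1*0)*(-1)²)*(-8) = ((5 + 0)*1)*(-8) = (5*1)*(-8) = 5*(-8) = -40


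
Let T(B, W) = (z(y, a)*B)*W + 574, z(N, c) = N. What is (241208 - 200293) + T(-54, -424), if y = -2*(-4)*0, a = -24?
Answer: 41489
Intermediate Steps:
y = 0 (y = 8*0 = 0)
T(B, W) = 574 (T(B, W) = (0*B)*W + 574 = 0*W + 574 = 0 + 574 = 574)
(241208 - 200293) + T(-54, -424) = (241208 - 200293) + 574 = 40915 + 574 = 41489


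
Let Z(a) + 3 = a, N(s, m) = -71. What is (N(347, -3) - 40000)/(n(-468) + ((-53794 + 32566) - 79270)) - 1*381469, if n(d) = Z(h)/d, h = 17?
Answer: -8970821239177/23516539 ≈ -3.8147e+5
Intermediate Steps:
Z(a) = -3 + a
n(d) = 14/d (n(d) = (-3 + 17)/d = 14/d)
(N(347, -3) - 40000)/(n(-468) + ((-53794 + 32566) - 79270)) - 1*381469 = (-71 - 40000)/(14/(-468) + ((-53794 + 32566) - 79270)) - 1*381469 = -40071/(14*(-1/468) + (-21228 - 79270)) - 381469 = -40071/(-7/234 - 100498) - 381469 = -40071/(-23516539/234) - 381469 = -40071*(-234/23516539) - 381469 = 9376614/23516539 - 381469 = -8970821239177/23516539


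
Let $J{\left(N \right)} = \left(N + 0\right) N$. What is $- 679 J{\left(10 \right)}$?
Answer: $-67900$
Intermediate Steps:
$J{\left(N \right)} = N^{2}$ ($J{\left(N \right)} = N N = N^{2}$)
$- 679 J{\left(10 \right)} = - 679 \cdot 10^{2} = \left(-679\right) 100 = -67900$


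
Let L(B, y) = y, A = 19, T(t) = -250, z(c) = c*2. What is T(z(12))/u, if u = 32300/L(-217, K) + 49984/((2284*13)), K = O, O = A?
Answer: -927875/6315798 ≈ -0.14691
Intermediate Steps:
z(c) = 2*c
O = 19
K = 19
u = 12631596/7423 (u = 32300/19 + 49984/((2284*13)) = 32300*(1/19) + 49984/29692 = 1700 + 49984*(1/29692) = 1700 + 12496/7423 = 12631596/7423 ≈ 1701.7)
T(z(12))/u = -250/12631596/7423 = -250*7423/12631596 = -927875/6315798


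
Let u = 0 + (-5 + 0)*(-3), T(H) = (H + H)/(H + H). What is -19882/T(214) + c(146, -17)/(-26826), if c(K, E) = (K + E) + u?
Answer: -88892446/4471 ≈ -19882.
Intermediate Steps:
T(H) = 1 (T(H) = (2*H)/((2*H)) = (2*H)*(1/(2*H)) = 1)
u = 15 (u = 0 - 5*(-3) = 0 + 15 = 15)
c(K, E) = 15 + E + K (c(K, E) = (K + E) + 15 = (E + K) + 15 = 15 + E + K)
-19882/T(214) + c(146, -17)/(-26826) = -19882/1 + (15 - 17 + 146)/(-26826) = -19882*1 + 144*(-1/26826) = -19882 - 24/4471 = -88892446/4471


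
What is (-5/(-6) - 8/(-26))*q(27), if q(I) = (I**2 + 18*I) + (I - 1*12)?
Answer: 18245/13 ≈ 1403.5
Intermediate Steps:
q(I) = -12 + I**2 + 19*I (q(I) = (I**2 + 18*I) + (I - 12) = (I**2 + 18*I) + (-12 + I) = -12 + I**2 + 19*I)
(-5/(-6) - 8/(-26))*q(27) = (-5/(-6) - 8/(-26))*(-12 + 27**2 + 19*27) = (-5*(-1/6) - 8*(-1/26))*(-12 + 729 + 513) = (5/6 + 4/13)*1230 = (89/78)*1230 = 18245/13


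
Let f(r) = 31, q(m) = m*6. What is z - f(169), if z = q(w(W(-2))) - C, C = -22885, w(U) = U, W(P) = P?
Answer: 22842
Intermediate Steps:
q(m) = 6*m
z = 22873 (z = 6*(-2) - 1*(-22885) = -12 + 22885 = 22873)
z - f(169) = 22873 - 1*31 = 22873 - 31 = 22842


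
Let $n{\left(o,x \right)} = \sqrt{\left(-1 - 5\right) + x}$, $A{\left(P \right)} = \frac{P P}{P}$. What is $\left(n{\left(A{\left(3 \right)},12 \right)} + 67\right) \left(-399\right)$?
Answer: $-26733 - 399 \sqrt{6} \approx -27710.0$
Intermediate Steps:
$A{\left(P \right)} = P$ ($A{\left(P \right)} = \frac{P^{2}}{P} = P$)
$n{\left(o,x \right)} = \sqrt{-6 + x}$ ($n{\left(o,x \right)} = \sqrt{\left(-1 - 5\right) + x} = \sqrt{-6 + x}$)
$\left(n{\left(A{\left(3 \right)},12 \right)} + 67\right) \left(-399\right) = \left(\sqrt{-6 + 12} + 67\right) \left(-399\right) = \left(\sqrt{6} + 67\right) \left(-399\right) = \left(67 + \sqrt{6}\right) \left(-399\right) = -26733 - 399 \sqrt{6}$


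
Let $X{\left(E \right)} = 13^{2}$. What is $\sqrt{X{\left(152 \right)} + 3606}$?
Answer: $5 \sqrt{151} \approx 61.441$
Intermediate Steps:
$X{\left(E \right)} = 169$
$\sqrt{X{\left(152 \right)} + 3606} = \sqrt{169 + 3606} = \sqrt{3775} = 5 \sqrt{151}$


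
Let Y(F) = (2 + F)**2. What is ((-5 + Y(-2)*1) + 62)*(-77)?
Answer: -4389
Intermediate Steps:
((-5 + Y(-2)*1) + 62)*(-77) = ((-5 + (2 - 2)**2*1) + 62)*(-77) = ((-5 + 0**2*1) + 62)*(-77) = ((-5 + 0*1) + 62)*(-77) = ((-5 + 0) + 62)*(-77) = (-5 + 62)*(-77) = 57*(-77) = -4389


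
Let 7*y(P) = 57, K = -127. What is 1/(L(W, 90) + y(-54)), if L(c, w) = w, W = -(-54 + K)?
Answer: 7/687 ≈ 0.010189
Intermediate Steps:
y(P) = 57/7 (y(P) = (⅐)*57 = 57/7)
W = 181 (W = -(-54 - 127) = -1*(-181) = 181)
1/(L(W, 90) + y(-54)) = 1/(90 + 57/7) = 1/(687/7) = 7/687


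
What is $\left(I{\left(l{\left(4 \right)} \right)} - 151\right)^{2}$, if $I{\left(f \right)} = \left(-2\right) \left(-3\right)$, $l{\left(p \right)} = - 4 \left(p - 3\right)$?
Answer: $21025$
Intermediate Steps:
$l{\left(p \right)} = 12 - 4 p$ ($l{\left(p \right)} = - 4 \left(-3 + p\right) = 12 - 4 p$)
$I{\left(f \right)} = 6$
$\left(I{\left(l{\left(4 \right)} \right)} - 151\right)^{2} = \left(6 - 151\right)^{2} = \left(-145\right)^{2} = 21025$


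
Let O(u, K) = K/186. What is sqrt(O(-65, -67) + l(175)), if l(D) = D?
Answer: sqrt(6041838)/186 ≈ 13.215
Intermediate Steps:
O(u, K) = K/186 (O(u, K) = K*(1/186) = K/186)
sqrt(O(-65, -67) + l(175)) = sqrt((1/186)*(-67) + 175) = sqrt(-67/186 + 175) = sqrt(32483/186) = sqrt(6041838)/186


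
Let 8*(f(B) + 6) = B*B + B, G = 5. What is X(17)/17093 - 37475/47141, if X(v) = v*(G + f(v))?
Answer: -2442832547/3223124452 ≈ -0.75791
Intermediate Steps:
f(B) = -6 + B/8 + B²/8 (f(B) = -6 + (B*B + B)/8 = -6 + (B² + B)/8 = -6 + (B + B²)/8 = -6 + (B/8 + B²/8) = -6 + B/8 + B²/8)
X(v) = v*(-1 + v/8 + v²/8) (X(v) = v*(5 + (-6 + v/8 + v²/8)) = v*(-1 + v/8 + v²/8))
X(17)/17093 - 37475/47141 = ((⅛)*17*(-8 + 17 + 17²))/17093 - 37475/47141 = ((⅛)*17*(-8 + 17 + 289))*(1/17093) - 37475*1/47141 = ((⅛)*17*298)*(1/17093) - 37475/47141 = (2533/4)*(1/17093) - 37475/47141 = 2533/68372 - 37475/47141 = -2442832547/3223124452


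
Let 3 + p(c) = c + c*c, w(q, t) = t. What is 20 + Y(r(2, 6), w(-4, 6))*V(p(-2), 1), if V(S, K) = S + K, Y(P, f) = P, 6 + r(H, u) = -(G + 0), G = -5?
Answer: 20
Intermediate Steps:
p(c) = -3 + c + c² (p(c) = -3 + (c + c*c) = -3 + (c + c²) = -3 + c + c²)
r(H, u) = -1 (r(H, u) = -6 - (-5 + 0) = -6 - 1*(-5) = -6 + 5 = -1)
V(S, K) = K + S
20 + Y(r(2, 6), w(-4, 6))*V(p(-2), 1) = 20 - (1 + (-3 - 2 + (-2)²)) = 20 - (1 + (-3 - 2 + 4)) = 20 - (1 - 1) = 20 - 1*0 = 20 + 0 = 20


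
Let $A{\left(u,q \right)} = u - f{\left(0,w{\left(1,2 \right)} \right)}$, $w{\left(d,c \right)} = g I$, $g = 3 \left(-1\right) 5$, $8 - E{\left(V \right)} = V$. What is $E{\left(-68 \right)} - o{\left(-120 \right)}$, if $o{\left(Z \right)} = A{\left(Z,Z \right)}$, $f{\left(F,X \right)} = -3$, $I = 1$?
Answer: $193$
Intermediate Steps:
$E{\left(V \right)} = 8 - V$
$g = -15$ ($g = \left(-3\right) 5 = -15$)
$w{\left(d,c \right)} = -15$ ($w{\left(d,c \right)} = \left(-15\right) 1 = -15$)
$A{\left(u,q \right)} = 3 + u$ ($A{\left(u,q \right)} = u - -3 = u + 3 = 3 + u$)
$o{\left(Z \right)} = 3 + Z$
$E{\left(-68 \right)} - o{\left(-120 \right)} = \left(8 - -68\right) - \left(3 - 120\right) = \left(8 + 68\right) - -117 = 76 + 117 = 193$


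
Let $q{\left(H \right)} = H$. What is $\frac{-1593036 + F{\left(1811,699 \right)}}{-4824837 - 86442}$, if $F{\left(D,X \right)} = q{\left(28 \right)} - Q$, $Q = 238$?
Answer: $\frac{531082}{1637093} \approx 0.32441$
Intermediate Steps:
$F{\left(D,X \right)} = -210$ ($F{\left(D,X \right)} = 28 - 238 = -210$)
$\frac{-1593036 + F{\left(1811,699 \right)}}{-4824837 - 86442} = \frac{-1593036 - 210}{-4824837 - 86442} = - \frac{1593246}{-4911279} = \left(-1593246\right) \left(- \frac{1}{4911279}\right) = \frac{531082}{1637093}$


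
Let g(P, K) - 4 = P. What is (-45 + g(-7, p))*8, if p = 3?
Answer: -384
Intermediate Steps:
g(P, K) = 4 + P
(-45 + g(-7, p))*8 = (-45 + (4 - 7))*8 = (-45 - 3)*8 = -48*8 = -384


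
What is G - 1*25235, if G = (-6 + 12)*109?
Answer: -24581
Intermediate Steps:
G = 654 (G = 6*109 = 654)
G - 1*25235 = 654 - 1*25235 = 654 - 25235 = -24581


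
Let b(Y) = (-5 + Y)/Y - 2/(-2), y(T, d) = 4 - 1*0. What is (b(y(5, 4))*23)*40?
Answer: 690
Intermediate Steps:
y(T, d) = 4 (y(T, d) = 4 + 0 = 4)
b(Y) = 1 + (-5 + Y)/Y (b(Y) = (-5 + Y)/Y - 2*(-1/2) = (-5 + Y)/Y + 1 = 1 + (-5 + Y)/Y)
(b(y(5, 4))*23)*40 = ((2 - 5/4)*23)*40 = ((3/4)*23)*40 = (69/4)*40 = 690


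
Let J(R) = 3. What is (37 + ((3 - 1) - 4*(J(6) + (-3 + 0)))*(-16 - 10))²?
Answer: 225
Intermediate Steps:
(37 + ((3 - 1) - 4*(J(6) + (-3 + 0)))*(-16 - 10))² = (37 + ((3 - 1) - 4*(3 + (-3 + 0)))*(-16 - 10))² = (37 + (2 - 4*(3 - 3))*(-26))² = (37 + (2 - 4*0)*(-26))² = (37 + (2 + 0)*(-26))² = (37 + 2*(-26))² = (37 - 52)² = (-15)² = 225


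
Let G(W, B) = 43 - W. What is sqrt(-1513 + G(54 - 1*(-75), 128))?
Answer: I*sqrt(1599) ≈ 39.987*I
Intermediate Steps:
sqrt(-1513 + G(54 - 1*(-75), 128)) = sqrt(-1513 + (43 - (54 - 1*(-75)))) = sqrt(-1513 + (43 - (54 + 75))) = sqrt(-1513 + (43 - 1*129)) = sqrt(-1513 + (43 - 129)) = sqrt(-1513 - 86) = sqrt(-1599) = I*sqrt(1599)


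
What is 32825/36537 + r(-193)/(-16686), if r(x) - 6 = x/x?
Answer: 182487397/203218794 ≈ 0.89798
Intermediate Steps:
r(x) = 7 (r(x) = 6 + x/x = 6 + 1 = 7)
32825/36537 + r(-193)/(-16686) = 32825/36537 + 7/(-16686) = 32825*(1/36537) + 7*(-1/16686) = 32825/36537 - 7/16686 = 182487397/203218794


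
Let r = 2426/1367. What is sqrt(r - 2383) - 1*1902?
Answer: -1902 + I*sqrt(4449769545)/1367 ≈ -1902.0 + 48.798*I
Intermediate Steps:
r = 2426/1367 (r = 2426*(1/1367) = 2426/1367 ≈ 1.7747)
sqrt(r - 2383) - 1*1902 = sqrt(2426/1367 - 2383) - 1*1902 = sqrt(-3255135/1367) - 1902 = I*sqrt(4449769545)/1367 - 1902 = -1902 + I*sqrt(4449769545)/1367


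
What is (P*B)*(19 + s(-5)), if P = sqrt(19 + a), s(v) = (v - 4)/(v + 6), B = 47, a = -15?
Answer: 940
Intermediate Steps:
s(v) = (-4 + v)/(6 + v)
P = 2 (P = sqrt(19 - 15) = sqrt(4) = 2)
(P*B)*(19 + s(-5)) = (2*47)*(19 + (-4 - 5)/(6 - 5)) = 94*(19 - 9/1) = 94*(19 + 1*(-9)) = 94*(19 - 9) = 94*10 = 940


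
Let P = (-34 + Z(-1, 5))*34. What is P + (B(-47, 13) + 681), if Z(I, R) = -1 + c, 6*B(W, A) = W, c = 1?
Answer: -2897/6 ≈ -482.83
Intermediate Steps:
B(W, A) = W/6
Z(I, R) = 0 (Z(I, R) = -1 + 1 = 0)
P = -1156 (P = (-34 + 0)*34 = -34*34 = -1156)
P + (B(-47, 13) + 681) = -1156 + ((⅙)*(-47) + 681) = -1156 + (-47/6 + 681) = -1156 + 4039/6 = -2897/6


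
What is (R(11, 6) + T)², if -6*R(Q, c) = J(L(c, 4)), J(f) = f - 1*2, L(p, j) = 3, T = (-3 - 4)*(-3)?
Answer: 15625/36 ≈ 434.03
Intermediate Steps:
T = 21 (T = -7*(-3) = 21)
J(f) = -2 + f (J(f) = f - 2 = -2 + f)
R(Q, c) = -⅙ (R(Q, c) = -(-2 + 3)/6 = -⅙*1 = -⅙)
(R(11, 6) + T)² = (-⅙ + 21)² = (125/6)² = 15625/36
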